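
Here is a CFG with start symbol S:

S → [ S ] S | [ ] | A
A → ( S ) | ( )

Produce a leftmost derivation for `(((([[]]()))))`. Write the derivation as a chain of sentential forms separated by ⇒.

S ⇒ A ⇒ (S) ⇒ (A) ⇒ ((S)) ⇒ ((A)) ⇒ (((S))) ⇒ (((A))) ⇒ ((((S)))) ⇒ (((([S]S)))) ⇒ (((([[]]S)))) ⇒ (((([[]]A)))) ⇒ (((([[]]()))))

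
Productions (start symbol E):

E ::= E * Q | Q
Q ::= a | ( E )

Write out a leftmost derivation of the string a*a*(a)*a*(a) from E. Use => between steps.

E => E*Q => E*Q*Q => E*Q*Q*Q => E*Q*Q*Q*Q => Q*Q*Q*Q*Q => a*Q*Q*Q*Q => a*a*Q*Q*Q => a*a*(E)*Q*Q => a*a*(Q)*Q*Q => a*a*(a)*Q*Q => a*a*(a)*a*Q => a*a*(a)*a*(E) => a*a*(a)*a*(Q) => a*a*(a)*a*(a)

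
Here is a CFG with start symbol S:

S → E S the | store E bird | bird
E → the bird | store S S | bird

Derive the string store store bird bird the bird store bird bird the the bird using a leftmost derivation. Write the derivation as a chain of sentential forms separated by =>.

S => store E bird => store store S S bird => store store bird S bird => store store bird E S the bird => store store bird bird S the bird => store store bird bird E S the the bird => store store bird bird the bird S the the bird => store store bird bird the bird store E bird the the bird => store store bird bird the bird store bird bird the the bird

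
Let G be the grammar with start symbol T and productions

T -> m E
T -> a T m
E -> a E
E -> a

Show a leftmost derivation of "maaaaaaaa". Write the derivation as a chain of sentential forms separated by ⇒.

T⇒mE⇒maE⇒maaE⇒maaaE⇒maaaaE⇒maaaaaE⇒maaaaaaE⇒maaaaaaaE⇒maaaaaaaa

T ⇒ mE   [T -> m E]
mE ⇒ maE   [E -> a E]
maE ⇒ maaE   [E -> a E]
maaE ⇒ maaaE   [E -> a E]
maaaE ⇒ maaaaE   [E -> a E]
maaaaE ⇒ maaaaaE   [E -> a E]
maaaaaE ⇒ maaaaaaE   [E -> a E]
maaaaaaE ⇒ maaaaaaaE   [E -> a E]
maaaaaaaE ⇒ maaaaaaaa   [E -> a]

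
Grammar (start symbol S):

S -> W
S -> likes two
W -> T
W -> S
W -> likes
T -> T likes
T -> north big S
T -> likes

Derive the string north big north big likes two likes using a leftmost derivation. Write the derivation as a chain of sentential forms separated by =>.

S => W => T => T likes => north big S likes => north big W likes => north big T likes => north big north big S likes => north big north big likes two likes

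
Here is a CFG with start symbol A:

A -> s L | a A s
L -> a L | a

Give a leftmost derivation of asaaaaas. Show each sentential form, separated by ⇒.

A⇒aAs⇒asLs⇒asaLs⇒asaaLs⇒asaaaLs⇒asaaaaLs⇒asaaaaas

A ⇒ aAs   [A -> a A s]
aAs ⇒ asLs   [A -> s L]
asLs ⇒ asaLs   [L -> a L]
asaLs ⇒ asaaLs   [L -> a L]
asaaLs ⇒ asaaaLs   [L -> a L]
asaaaLs ⇒ asaaaaLs   [L -> a L]
asaaaaLs ⇒ asaaaaas   [L -> a]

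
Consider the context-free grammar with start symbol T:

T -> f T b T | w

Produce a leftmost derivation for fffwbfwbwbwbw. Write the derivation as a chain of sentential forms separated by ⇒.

T ⇒ fTbT   [T -> f T b T]
fTbT ⇒ ffTbTbT   [T -> f T b T]
ffTbTbT ⇒ fffTbTbTbT   [T -> f T b T]
fffTbTbTbT ⇒ fffwbTbTbT   [T -> w]
fffwbTbTbT ⇒ fffwbfTbTbTbT   [T -> f T b T]
fffwbfTbTbTbT ⇒ fffwbfwbTbTbT   [T -> w]
fffwbfwbTbTbT ⇒ fffwbfwbwbTbT   [T -> w]
fffwbfwbwbTbT ⇒ fffwbfwbwbwbT   [T -> w]
fffwbfwbwbwbT ⇒ fffwbfwbwbwbw   [T -> w]

T ⇒ fTbT ⇒ ffTbTbT ⇒ fffTbTbTbT ⇒ fffwbTbTbT ⇒ fffwbfTbTbTbT ⇒ fffwbfwbTbTbT ⇒ fffwbfwbwbTbT ⇒ fffwbfwbwbwbT ⇒ fffwbfwbwbwbw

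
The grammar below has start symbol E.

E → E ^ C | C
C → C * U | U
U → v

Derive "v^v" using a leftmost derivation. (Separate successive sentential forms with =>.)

E=>E^C=>C^C=>U^C=>v^C=>v^U=>v^v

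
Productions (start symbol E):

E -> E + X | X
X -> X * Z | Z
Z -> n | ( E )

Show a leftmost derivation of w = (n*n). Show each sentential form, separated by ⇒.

E ⇒ X   [E -> X]
X ⇒ Z   [X -> Z]
Z ⇒ (E)   [Z -> ( E )]
(E) ⇒ (X)   [E -> X]
(X) ⇒ (X*Z)   [X -> X * Z]
(X*Z) ⇒ (Z*Z)   [X -> Z]
(Z*Z) ⇒ (n*Z)   [Z -> n]
(n*Z) ⇒ (n*n)   [Z -> n]

E ⇒ X ⇒ Z ⇒ (E) ⇒ (X) ⇒ (X*Z) ⇒ (Z*Z) ⇒ (n*Z) ⇒ (n*n)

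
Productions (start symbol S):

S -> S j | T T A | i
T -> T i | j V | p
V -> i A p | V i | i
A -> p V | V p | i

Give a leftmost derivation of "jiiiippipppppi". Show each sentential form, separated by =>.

S=>TTA=>jVTA=>jiApTA=>jiVppTA=>jiiApppTA=>jiiVppppTA=>jiiVippppTA=>jiiiApippppTA=>jiiiVppippppTA=>jiiiippippppTA=>jiiiippipppppA=>jiiiippipppppi

S => TTA   [S -> T T A]
TTA => jVTA   [T -> j V]
jVTA => jiApTA   [V -> i A p]
jiApTA => jiVppTA   [A -> V p]
jiVppTA => jiiApppTA   [V -> i A p]
jiiApppTA => jiiVppppTA   [A -> V p]
jiiVppppTA => jiiVippppTA   [V -> V i]
jiiVippppTA => jiiiApippppTA   [V -> i A p]
jiiiApippppTA => jiiiVppippppTA   [A -> V p]
jiiiVppippppTA => jiiiippippppTA   [V -> i]
jiiiippippppTA => jiiiippipppppA   [T -> p]
jiiiippipppppA => jiiiippipppppi   [A -> i]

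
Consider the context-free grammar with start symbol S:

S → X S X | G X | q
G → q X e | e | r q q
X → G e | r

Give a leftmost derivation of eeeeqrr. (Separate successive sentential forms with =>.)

S => XSX => GeSX => eeSX => eeXSXX => eeGeSXX => eeeeSXX => eeeeqXX => eeeeqrX => eeeeqrr

S => XSX   [S → X S X]
XSX => GeSX   [X → G e]
GeSX => eeSX   [G → e]
eeSX => eeXSXX   [S → X S X]
eeXSXX => eeGeSXX   [X → G e]
eeGeSXX => eeeeSXX   [G → e]
eeeeSXX => eeeeqXX   [S → q]
eeeeqXX => eeeeqrX   [X → r]
eeeeqrX => eeeeqrr   [X → r]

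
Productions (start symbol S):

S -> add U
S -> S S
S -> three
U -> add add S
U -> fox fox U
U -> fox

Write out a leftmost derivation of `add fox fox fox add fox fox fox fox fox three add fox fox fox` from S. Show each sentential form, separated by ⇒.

S ⇒ S S   [S -> S S]
S S ⇒ S S S   [S -> S S]
S S S ⇒ S S S S   [S -> S S]
S S S S ⇒ add U S S S   [S -> add U]
add U S S S ⇒ add fox fox U S S S   [U -> fox fox U]
add fox fox U S S S ⇒ add fox fox fox S S S   [U -> fox]
add fox fox fox S S S ⇒ add fox fox fox add U S S   [S -> add U]
add fox fox fox add U S S ⇒ add fox fox fox add fox fox U S S   [U -> fox fox U]
add fox fox fox add fox fox U S S ⇒ add fox fox fox add fox fox fox fox U S S   [U -> fox fox U]
add fox fox fox add fox fox fox fox U S S ⇒ add fox fox fox add fox fox fox fox fox S S   [U -> fox]
add fox fox fox add fox fox fox fox fox S S ⇒ add fox fox fox add fox fox fox fox fox three S   [S -> three]
add fox fox fox add fox fox fox fox fox three S ⇒ add fox fox fox add fox fox fox fox fox three add U   [S -> add U]
add fox fox fox add fox fox fox fox fox three add U ⇒ add fox fox fox add fox fox fox fox fox three add fox fox U   [U -> fox fox U]
add fox fox fox add fox fox fox fox fox three add fox fox U ⇒ add fox fox fox add fox fox fox fox fox three add fox fox fox   [U -> fox]

S ⇒ S S ⇒ S S S ⇒ S S S S ⇒ add U S S S ⇒ add fox fox U S S S ⇒ add fox fox fox S S S ⇒ add fox fox fox add U S S ⇒ add fox fox fox add fox fox U S S ⇒ add fox fox fox add fox fox fox fox U S S ⇒ add fox fox fox add fox fox fox fox fox S S ⇒ add fox fox fox add fox fox fox fox fox three S ⇒ add fox fox fox add fox fox fox fox fox three add U ⇒ add fox fox fox add fox fox fox fox fox three add fox fox U ⇒ add fox fox fox add fox fox fox fox fox three add fox fox fox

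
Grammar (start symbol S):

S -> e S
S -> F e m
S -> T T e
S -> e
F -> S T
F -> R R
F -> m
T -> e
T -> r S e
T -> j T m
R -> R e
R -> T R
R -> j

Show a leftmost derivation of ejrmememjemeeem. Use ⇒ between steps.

S ⇒ Fem ⇒ STem ⇒ eSTem ⇒ eTTeTem ⇒ ejTmTeTem ⇒ ejrSemTeTem ⇒ ejrFememTeTem ⇒ ejrmememTeTem ⇒ ejrmememjTmeTem ⇒ ejrmememjemeTem ⇒ ejrmememjemeeem

S ⇒ Fem   [S -> F e m]
Fem ⇒ STem   [F -> S T]
STem ⇒ eSTem   [S -> e S]
eSTem ⇒ eTTeTem   [S -> T T e]
eTTeTem ⇒ ejTmTeTem   [T -> j T m]
ejTmTeTem ⇒ ejrSemTeTem   [T -> r S e]
ejrSemTeTem ⇒ ejrFememTeTem   [S -> F e m]
ejrFememTeTem ⇒ ejrmememTeTem   [F -> m]
ejrmememTeTem ⇒ ejrmememjTmeTem   [T -> j T m]
ejrmememjTmeTem ⇒ ejrmememjemeTem   [T -> e]
ejrmememjemeTem ⇒ ejrmememjemeeem   [T -> e]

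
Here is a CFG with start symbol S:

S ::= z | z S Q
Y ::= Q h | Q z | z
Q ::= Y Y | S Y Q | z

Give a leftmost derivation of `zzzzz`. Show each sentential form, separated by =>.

S => zSQ => zzQ => zzSYQ => zzzYQ => zzzzQ => zzzzz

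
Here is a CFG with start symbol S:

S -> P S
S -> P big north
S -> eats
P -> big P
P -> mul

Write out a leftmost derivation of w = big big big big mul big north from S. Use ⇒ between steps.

S ⇒ P big north ⇒ big P big north ⇒ big big P big north ⇒ big big big P big north ⇒ big big big big P big north ⇒ big big big big mul big north

S ⇒ P big north   [S -> P big north]
P big north ⇒ big P big north   [P -> big P]
big P big north ⇒ big big P big north   [P -> big P]
big big P big north ⇒ big big big P big north   [P -> big P]
big big big P big north ⇒ big big big big P big north   [P -> big P]
big big big big P big north ⇒ big big big big mul big north   [P -> mul]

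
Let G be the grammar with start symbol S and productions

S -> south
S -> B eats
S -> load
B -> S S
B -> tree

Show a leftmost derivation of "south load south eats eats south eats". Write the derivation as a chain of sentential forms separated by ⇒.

S ⇒ B eats   [S -> B eats]
B eats ⇒ S S eats   [B -> S S]
S S eats ⇒ B eats S eats   [S -> B eats]
B eats S eats ⇒ S S eats S eats   [B -> S S]
S S eats S eats ⇒ south S eats S eats   [S -> south]
south S eats S eats ⇒ south B eats eats S eats   [S -> B eats]
south B eats eats S eats ⇒ south S S eats eats S eats   [B -> S S]
south S S eats eats S eats ⇒ south load S eats eats S eats   [S -> load]
south load S eats eats S eats ⇒ south load south eats eats S eats   [S -> south]
south load south eats eats S eats ⇒ south load south eats eats south eats   [S -> south]

S ⇒ B eats ⇒ S S eats ⇒ B eats S eats ⇒ S S eats S eats ⇒ south S eats S eats ⇒ south B eats eats S eats ⇒ south S S eats eats S eats ⇒ south load S eats eats S eats ⇒ south load south eats eats S eats ⇒ south load south eats eats south eats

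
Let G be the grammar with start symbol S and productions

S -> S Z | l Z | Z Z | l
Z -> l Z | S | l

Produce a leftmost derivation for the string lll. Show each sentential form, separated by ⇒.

S ⇒ ZZ   [S -> Z Z]
ZZ ⇒ SZ   [Z -> S]
SZ ⇒ SZZ   [S -> S Z]
SZZ ⇒ lZZ   [S -> l]
lZZ ⇒ llZ   [Z -> l]
llZ ⇒ lll   [Z -> l]

S⇒ZZ⇒SZ⇒SZZ⇒lZZ⇒llZ⇒lll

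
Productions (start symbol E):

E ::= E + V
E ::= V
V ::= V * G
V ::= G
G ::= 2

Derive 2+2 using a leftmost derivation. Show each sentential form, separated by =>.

E => E+V   [E ::= E + V]
E+V => V+V   [E ::= V]
V+V => G+V   [V ::= G]
G+V => 2+V   [G ::= 2]
2+V => 2+G   [V ::= G]
2+G => 2+2   [G ::= 2]

E => E+V => V+V => G+V => 2+V => 2+G => 2+2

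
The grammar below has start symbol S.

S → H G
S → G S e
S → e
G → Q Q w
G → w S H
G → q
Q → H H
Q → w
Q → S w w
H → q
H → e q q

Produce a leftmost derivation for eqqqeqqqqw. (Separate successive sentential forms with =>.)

S => HG => eqqG => eqqQQw => eqqHHQw => eqqqHQw => eqqqeqqQw => eqqqeqqHHw => eqqqeqqqHw => eqqqeqqqqw

S => HG   [S → H G]
HG => eqqG   [H → e q q]
eqqG => eqqQQw   [G → Q Q w]
eqqQQw => eqqHHQw   [Q → H H]
eqqHHQw => eqqqHQw   [H → q]
eqqqHQw => eqqqeqqQw   [H → e q q]
eqqqeqqQw => eqqqeqqHHw   [Q → H H]
eqqqeqqHHw => eqqqeqqqHw   [H → q]
eqqqeqqqHw => eqqqeqqqqw   [H → q]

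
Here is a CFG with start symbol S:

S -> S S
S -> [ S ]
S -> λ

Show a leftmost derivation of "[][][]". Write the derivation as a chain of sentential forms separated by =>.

S => SS => SSS => [S]SS => []SS => [][S]S => [][]S => [][][S] => [][][]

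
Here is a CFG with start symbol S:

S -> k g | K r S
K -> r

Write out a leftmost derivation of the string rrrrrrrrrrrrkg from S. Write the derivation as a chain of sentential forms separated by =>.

S => KrS => rrS => rrKrS => rrrrS => rrrrKrS => rrrrrrS => rrrrrrKrS => rrrrrrrrS => rrrrrrrrKrS => rrrrrrrrrrS => rrrrrrrrrrKrS => rrrrrrrrrrrrS => rrrrrrrrrrrrkg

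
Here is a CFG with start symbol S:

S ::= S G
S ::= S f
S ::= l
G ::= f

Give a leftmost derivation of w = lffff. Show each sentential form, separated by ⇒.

S ⇒ SG ⇒ SfG ⇒ SGfG ⇒ SfGfG ⇒ lfGfG ⇒ lfffG ⇒ lffff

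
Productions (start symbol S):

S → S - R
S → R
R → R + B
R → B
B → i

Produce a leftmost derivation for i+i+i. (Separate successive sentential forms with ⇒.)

S⇒R⇒R+B⇒R+B+B⇒B+B+B⇒i+B+B⇒i+i+B⇒i+i+i

S ⇒ R   [S → R]
R ⇒ R+B   [R → R + B]
R+B ⇒ R+B+B   [R → R + B]
R+B+B ⇒ B+B+B   [R → B]
B+B+B ⇒ i+B+B   [B → i]
i+B+B ⇒ i+i+B   [B → i]
i+i+B ⇒ i+i+i   [B → i]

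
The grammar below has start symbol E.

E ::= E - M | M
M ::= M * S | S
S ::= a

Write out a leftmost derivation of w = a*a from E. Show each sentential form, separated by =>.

E => M => M*S => S*S => a*S => a*a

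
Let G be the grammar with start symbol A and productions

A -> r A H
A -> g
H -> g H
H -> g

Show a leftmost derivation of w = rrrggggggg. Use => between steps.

A => rAH   [A -> r A H]
rAH => rrAHH   [A -> r A H]
rrAHH => rrrAHHH   [A -> r A H]
rrrAHHH => rrrgHHH   [A -> g]
rrrgHHH => rrrggHH   [H -> g]
rrrggHH => rrrgggHH   [H -> g H]
rrrgggHH => rrrggggHH   [H -> g H]
rrrggggHH => rrrgggggH   [H -> g]
rrrgggggH => rrrggggggH   [H -> g H]
rrrggggggH => rrrggggggg   [H -> g]

A => rAH => rrAHH => rrrAHHH => rrrgHHH => rrrggHH => rrrgggHH => rrrggggHH => rrrgggggH => rrrggggggH => rrrggggggg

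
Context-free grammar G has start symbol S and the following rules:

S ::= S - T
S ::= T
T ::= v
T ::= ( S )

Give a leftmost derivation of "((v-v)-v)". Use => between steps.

S => T => (S) => (S-T) => (T-T) => ((S)-T) => ((S-T)-T) => ((T-T)-T) => ((v-T)-T) => ((v-v)-T) => ((v-v)-v)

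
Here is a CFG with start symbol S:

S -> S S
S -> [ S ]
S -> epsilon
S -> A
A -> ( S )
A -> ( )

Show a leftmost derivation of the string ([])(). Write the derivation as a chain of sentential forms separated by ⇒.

S⇒SS⇒AS⇒(S)S⇒([S])S⇒([])S⇒([])A⇒([])(S)⇒([])()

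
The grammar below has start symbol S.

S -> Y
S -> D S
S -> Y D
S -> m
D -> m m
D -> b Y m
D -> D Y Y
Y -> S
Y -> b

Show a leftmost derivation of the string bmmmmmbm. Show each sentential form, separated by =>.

S => DS   [S -> D S]
DS => DYYS   [D -> D Y Y]
DYYS => bYmYYS   [D -> b Y m]
bYmYYS => bSmYYS   [Y -> S]
bSmYYS => bmmYYS   [S -> m]
bmmYYS => bmmSYS   [Y -> S]
bmmSYS => bmmYDYS   [S -> Y D]
bmmYDYS => bmmSDYS   [Y -> S]
bmmSDYS => bmmmDYS   [S -> m]
bmmmDYS => bmmmmmYS   [D -> m m]
bmmmmmYS => bmmmmmbS   [Y -> b]
bmmmmmbS => bmmmmmbm   [S -> m]

S=>DS=>DYYS=>bYmYYS=>bSmYYS=>bmmYYS=>bmmSYS=>bmmYDYS=>bmmSDYS=>bmmmDYS=>bmmmmmYS=>bmmmmmbS=>bmmmmmbm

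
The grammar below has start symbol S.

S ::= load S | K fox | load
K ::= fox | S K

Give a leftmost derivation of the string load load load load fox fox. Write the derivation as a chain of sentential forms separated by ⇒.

S ⇒ load S   [S ::= load S]
load S ⇒ load load S   [S ::= load S]
load load S ⇒ load load K fox   [S ::= K fox]
load load K fox ⇒ load load S K fox   [K ::= S K]
load load S K fox ⇒ load load load S K fox   [S ::= load S]
load load load S K fox ⇒ load load load load K fox   [S ::= load]
load load load load K fox ⇒ load load load load fox fox   [K ::= fox]

S ⇒ load S ⇒ load load S ⇒ load load K fox ⇒ load load S K fox ⇒ load load load S K fox ⇒ load load load load K fox ⇒ load load load load fox fox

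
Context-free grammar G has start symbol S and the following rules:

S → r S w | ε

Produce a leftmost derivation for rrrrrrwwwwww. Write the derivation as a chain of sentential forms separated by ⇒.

S ⇒ rSw   [S → r S w]
rSw ⇒ rrSww   [S → r S w]
rrSww ⇒ rrrSwww   [S → r S w]
rrrSwww ⇒ rrrrSwwww   [S → r S w]
rrrrSwwww ⇒ rrrrrSwwwww   [S → r S w]
rrrrrSwwwww ⇒ rrrrrrSwwwwww   [S → r S w]
rrrrrrSwwwwww ⇒ rrrrrrwwwwww   [S → ε]

S⇒rSw⇒rrSww⇒rrrSwww⇒rrrrSwwww⇒rrrrrSwwwww⇒rrrrrrSwwwwww⇒rrrrrrwwwwww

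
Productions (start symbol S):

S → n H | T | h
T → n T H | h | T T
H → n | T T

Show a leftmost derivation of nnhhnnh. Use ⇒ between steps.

S ⇒ T   [S → T]
T ⇒ TT   [T → T T]
TT ⇒ nTHT   [T → n T H]
nTHT ⇒ nnTHHT   [T → n T H]
nnTHHT ⇒ nnTTHHT   [T → T T]
nnTTHHT ⇒ nnhTHHT   [T → h]
nnhTHHT ⇒ nnhhHHT   [T → h]
nnhhHHT ⇒ nnhhnHT   [H → n]
nnhhnHT ⇒ nnhhnnT   [H → n]
nnhhnnT ⇒ nnhhnnh   [T → h]

S ⇒ T ⇒ TT ⇒ nTHT ⇒ nnTHHT ⇒ nnTTHHT ⇒ nnhTHHT ⇒ nnhhHHT ⇒ nnhhnHT ⇒ nnhhnnT ⇒ nnhhnnh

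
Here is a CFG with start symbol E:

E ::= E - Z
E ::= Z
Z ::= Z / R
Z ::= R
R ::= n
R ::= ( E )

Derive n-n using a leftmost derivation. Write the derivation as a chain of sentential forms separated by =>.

E=>E-Z=>Z-Z=>R-Z=>n-Z=>n-R=>n-n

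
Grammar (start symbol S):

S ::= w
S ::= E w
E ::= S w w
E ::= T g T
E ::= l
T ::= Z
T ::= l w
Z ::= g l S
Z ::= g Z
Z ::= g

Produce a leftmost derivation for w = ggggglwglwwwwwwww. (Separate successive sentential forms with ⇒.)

S ⇒ Ew   [S ::= E w]
Ew ⇒ Swww   [E ::= S w w]
Swww ⇒ Ewwww   [S ::= E w]
Ewwww ⇒ Swwwwww   [E ::= S w w]
Swwwwww ⇒ Ewwwwwww   [S ::= E w]
Ewwwwwww ⇒ TgTwwwwwww   [E ::= T g T]
TgTwwwwwww ⇒ ZgTwwwwwww   [T ::= Z]
ZgTwwwwwww ⇒ gZgTwwwwwww   [Z ::= g Z]
gZgTwwwwwww ⇒ ggZgTwwwwwww   [Z ::= g Z]
ggZgTwwwwwww ⇒ gggZgTwwwwwww   [Z ::= g Z]
gggZgTwwwwwww ⇒ ggggZgTwwwwwww   [Z ::= g Z]
ggggZgTwwwwwww ⇒ ggggglSgTwwwwwww   [Z ::= g l S]
ggggglSgTwwwwwww ⇒ ggggglwgTwwwwwww   [S ::= w]
ggggglwgTwwwwwww ⇒ ggggglwglwwwwwwww   [T ::= l w]

S⇒Ew⇒Swww⇒Ewwww⇒Swwwwww⇒Ewwwwwww⇒TgTwwwwwww⇒ZgTwwwwwww⇒gZgTwwwwwww⇒ggZgTwwwwwww⇒gggZgTwwwwwww⇒ggggZgTwwwwwww⇒ggggglSgTwwwwwww⇒ggggglwgTwwwwwww⇒ggggglwglwwwwwwww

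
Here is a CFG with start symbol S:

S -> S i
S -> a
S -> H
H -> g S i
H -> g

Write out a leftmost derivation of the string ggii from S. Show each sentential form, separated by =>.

S => H   [S -> H]
H => gSi   [H -> g S i]
gSi => gSii   [S -> S i]
gSii => gHii   [S -> H]
gHii => ggii   [H -> g]

S => H => gSi => gSii => gHii => ggii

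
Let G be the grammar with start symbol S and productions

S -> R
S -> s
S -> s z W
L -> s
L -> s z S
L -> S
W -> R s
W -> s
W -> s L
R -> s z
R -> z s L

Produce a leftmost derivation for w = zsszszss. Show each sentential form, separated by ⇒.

S ⇒ R ⇒ zsL ⇒ zsS ⇒ zsszW ⇒ zsszsL ⇒ zsszsS ⇒ zsszsR ⇒ zsszszsL ⇒ zsszszss

S ⇒ R   [S -> R]
R ⇒ zsL   [R -> z s L]
zsL ⇒ zsS   [L -> S]
zsS ⇒ zsszW   [S -> s z W]
zsszW ⇒ zsszsL   [W -> s L]
zsszsL ⇒ zsszsS   [L -> S]
zsszsS ⇒ zsszsR   [S -> R]
zsszsR ⇒ zsszszsL   [R -> z s L]
zsszszsL ⇒ zsszszss   [L -> s]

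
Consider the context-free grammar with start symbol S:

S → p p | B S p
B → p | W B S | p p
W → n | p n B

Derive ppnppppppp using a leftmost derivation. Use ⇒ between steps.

S ⇒ BSp ⇒ ppSp ⇒ ppBSpp ⇒ ppWBSSpp ⇒ ppnBSSpp ⇒ ppnpSSpp ⇒ ppnpppSpp ⇒ ppnppppppp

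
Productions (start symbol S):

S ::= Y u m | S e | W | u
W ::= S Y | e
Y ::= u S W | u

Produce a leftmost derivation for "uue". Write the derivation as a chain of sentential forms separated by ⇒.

S ⇒ Se ⇒ We ⇒ SYe ⇒ uYe ⇒ uue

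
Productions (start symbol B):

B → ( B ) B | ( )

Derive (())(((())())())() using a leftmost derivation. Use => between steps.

B => (B)B => (())B => (())(B)B => (())((B)B)B => (())(((B)B)B)B => (())(((())B)B)B => (())(((())())B)B => (())(((())())())B => (())(((())())())()

B => (B)B   [B → ( B ) B]
(B)B => (())B   [B → ( )]
(())B => (())(B)B   [B → ( B ) B]
(())(B)B => (())((B)B)B   [B → ( B ) B]
(())((B)B)B => (())(((B)B)B)B   [B → ( B ) B]
(())(((B)B)B)B => (())(((())B)B)B   [B → ( )]
(())(((())B)B)B => (())(((())())B)B   [B → ( )]
(())(((())())B)B => (())(((())())())B   [B → ( )]
(())(((())())())B => (())(((())())())()   [B → ( )]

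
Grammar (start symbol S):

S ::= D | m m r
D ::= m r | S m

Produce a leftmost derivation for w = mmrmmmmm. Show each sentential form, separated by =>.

S => D => Sm => Dm => Smm => Dmm => Smmm => Dmmm => Smmmm => Dmmmm => Smmmmm => mmrmmmmm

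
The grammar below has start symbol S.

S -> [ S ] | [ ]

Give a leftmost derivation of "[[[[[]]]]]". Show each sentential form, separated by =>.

S => [S] => [[S]] => [[[S]]] => [[[[S]]]] => [[[[[]]]]]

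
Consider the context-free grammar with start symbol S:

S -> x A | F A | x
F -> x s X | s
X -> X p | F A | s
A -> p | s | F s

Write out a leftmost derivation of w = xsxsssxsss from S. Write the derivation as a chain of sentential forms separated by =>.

S=>FA=>xsXA=>xsFAA=>xsxsXAA=>xsxssAA=>xsxsssA=>xsxsssFs=>xsxsssxsXs=>xsxsssxsss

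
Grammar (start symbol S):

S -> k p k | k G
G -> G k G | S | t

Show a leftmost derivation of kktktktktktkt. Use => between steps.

S => kG => kGkG => kGkGkG => kSkGkG => kkGkGkG => kkGkGkGkG => kkGkGkGkGkG => kkGkGkGkGkGkG => kktkGkGkGkGkG => kktktkGkGkGkG => kktktktkGkGkG => kktktktktkGkG => kktktktktktkG => kktktktktktkt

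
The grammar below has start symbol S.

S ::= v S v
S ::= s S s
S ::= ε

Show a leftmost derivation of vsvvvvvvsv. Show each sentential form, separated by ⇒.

S⇒vSv⇒vsSsv⇒vsvSvsv⇒vsvvSvvsv⇒vsvvvSvvvsv⇒vsvvvvvvsv

S ⇒ vSv   [S ::= v S v]
vSv ⇒ vsSsv   [S ::= s S s]
vsSsv ⇒ vsvSvsv   [S ::= v S v]
vsvSvsv ⇒ vsvvSvvsv   [S ::= v S v]
vsvvSvvsv ⇒ vsvvvSvvvsv   [S ::= v S v]
vsvvvSvvvsv ⇒ vsvvvvvvsv   [S ::= ε]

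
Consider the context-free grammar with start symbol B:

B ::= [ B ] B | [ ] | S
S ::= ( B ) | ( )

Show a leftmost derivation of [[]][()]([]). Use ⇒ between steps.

B⇒[B]B⇒[[]]B⇒[[]][B]B⇒[[]][S]B⇒[[]][()]B⇒[[]][()]S⇒[[]][()](B)⇒[[]][()]([])

B ⇒ [B]B   [B ::= [ B ] B]
[B]B ⇒ [[]]B   [B ::= [ ]]
[[]]B ⇒ [[]][B]B   [B ::= [ B ] B]
[[]][B]B ⇒ [[]][S]B   [B ::= S]
[[]][S]B ⇒ [[]][()]B   [S ::= ( )]
[[]][()]B ⇒ [[]][()]S   [B ::= S]
[[]][()]S ⇒ [[]][()](B)   [S ::= ( B )]
[[]][()](B) ⇒ [[]][()]([])   [B ::= [ ]]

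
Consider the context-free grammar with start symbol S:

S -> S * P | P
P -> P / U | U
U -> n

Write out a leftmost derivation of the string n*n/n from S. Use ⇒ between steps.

S ⇒ S*P   [S -> S * P]
S*P ⇒ P*P   [S -> P]
P*P ⇒ U*P   [P -> U]
U*P ⇒ n*P   [U -> n]
n*P ⇒ n*P/U   [P -> P / U]
n*P/U ⇒ n*U/U   [P -> U]
n*U/U ⇒ n*n/U   [U -> n]
n*n/U ⇒ n*n/n   [U -> n]

S ⇒ S*P ⇒ P*P ⇒ U*P ⇒ n*P ⇒ n*P/U ⇒ n*U/U ⇒ n*n/U ⇒ n*n/n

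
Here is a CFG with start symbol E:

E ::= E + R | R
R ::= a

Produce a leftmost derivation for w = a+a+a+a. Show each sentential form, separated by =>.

E => E+R   [E ::= E + R]
E+R => E+R+R   [E ::= E + R]
E+R+R => E+R+R+R   [E ::= E + R]
E+R+R+R => R+R+R+R   [E ::= R]
R+R+R+R => a+R+R+R   [R ::= a]
a+R+R+R => a+a+R+R   [R ::= a]
a+a+R+R => a+a+a+R   [R ::= a]
a+a+a+R => a+a+a+a   [R ::= a]

E=>E+R=>E+R+R=>E+R+R+R=>R+R+R+R=>a+R+R+R=>a+a+R+R=>a+a+a+R=>a+a+a+a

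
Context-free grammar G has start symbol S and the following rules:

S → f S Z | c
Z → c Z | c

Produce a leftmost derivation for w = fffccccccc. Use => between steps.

S => fSZ   [S → f S Z]
fSZ => ffSZZ   [S → f S Z]
ffSZZ => fffSZZZ   [S → f S Z]
fffSZZZ => fffcZZZ   [S → c]
fffcZZZ => fffccZZZ   [Z → c Z]
fffccZZZ => fffcccZZ   [Z → c]
fffcccZZ => fffccccZ   [Z → c]
fffccccZ => fffcccccZ   [Z → c Z]
fffcccccZ => fffccccccZ   [Z → c Z]
fffccccccZ => fffccccccc   [Z → c]

S => fSZ => ffSZZ => fffSZZZ => fffcZZZ => fffccZZZ => fffcccZZ => fffccccZ => fffcccccZ => fffccccccZ => fffccccccc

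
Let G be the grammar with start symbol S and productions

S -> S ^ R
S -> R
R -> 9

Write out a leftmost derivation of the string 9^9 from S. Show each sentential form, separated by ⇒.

S⇒S^R⇒R^R⇒9^R⇒9^9

S ⇒ S^R   [S -> S ^ R]
S^R ⇒ R^R   [S -> R]
R^R ⇒ 9^R   [R -> 9]
9^R ⇒ 9^9   [R -> 9]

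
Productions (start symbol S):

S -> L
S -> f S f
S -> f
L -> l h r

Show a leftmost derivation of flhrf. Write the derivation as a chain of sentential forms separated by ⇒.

S ⇒ fSf ⇒ fLf ⇒ flhrf

S ⇒ fSf   [S -> f S f]
fSf ⇒ fLf   [S -> L]
fLf ⇒ flhrf   [L -> l h r]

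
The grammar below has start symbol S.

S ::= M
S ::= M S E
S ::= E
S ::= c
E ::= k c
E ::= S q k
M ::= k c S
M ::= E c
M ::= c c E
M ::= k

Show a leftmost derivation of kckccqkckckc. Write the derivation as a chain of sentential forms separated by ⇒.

S ⇒ M ⇒ kcS ⇒ kcMSE ⇒ kcEcSE ⇒ kcSqkcSE ⇒ kcMqkcSE ⇒ kcEcqkcSE ⇒ kckccqkcSE ⇒ kckccqkcEE ⇒ kckccqkckcE ⇒ kckccqkckckc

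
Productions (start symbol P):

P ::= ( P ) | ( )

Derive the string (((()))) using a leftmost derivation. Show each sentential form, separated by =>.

P => (P) => ((P)) => (((P))) => (((())))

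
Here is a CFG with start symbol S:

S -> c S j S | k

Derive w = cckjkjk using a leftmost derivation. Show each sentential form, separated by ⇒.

S ⇒ cSjS   [S -> c S j S]
cSjS ⇒ ccSjSjS   [S -> c S j S]
ccSjSjS ⇒ cckjSjS   [S -> k]
cckjSjS ⇒ cckjkjS   [S -> k]
cckjkjS ⇒ cckjkjk   [S -> k]

S ⇒ cSjS ⇒ ccSjSjS ⇒ cckjSjS ⇒ cckjkjS ⇒ cckjkjk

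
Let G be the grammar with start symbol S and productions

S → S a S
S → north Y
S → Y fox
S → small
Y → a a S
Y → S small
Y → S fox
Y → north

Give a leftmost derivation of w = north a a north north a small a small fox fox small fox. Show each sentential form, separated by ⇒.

S ⇒ Y fox   [S → Y fox]
Y fox ⇒ S small fox   [Y → S small]
S small fox ⇒ Y fox small fox   [S → Y fox]
Y fox small fox ⇒ S fox fox small fox   [Y → S fox]
S fox fox small fox ⇒ S a S fox fox small fox   [S → S a S]
S a S fox fox small fox ⇒ north Y a S fox fox small fox   [S → north Y]
north Y a S fox fox small fox ⇒ north a a S a S fox fox small fox   [Y → a a S]
north a a S a S fox fox small fox ⇒ north a a S a S a S fox fox small fox   [S → S a S]
north a a S a S a S fox fox small fox ⇒ north a a north Y a S a S fox fox small fox   [S → north Y]
north a a north Y a S a S fox fox small fox ⇒ north a a north north a S a S fox fox small fox   [Y → north]
north a a north north a S a S fox fox small fox ⇒ north a a north north a small a S fox fox small fox   [S → small]
north a a north north a small a S fox fox small fox ⇒ north a a north north a small a small fox fox small fox   [S → small]

S ⇒ Y fox ⇒ S small fox ⇒ Y fox small fox ⇒ S fox fox small fox ⇒ S a S fox fox small fox ⇒ north Y a S fox fox small fox ⇒ north a a S a S fox fox small fox ⇒ north a a S a S a S fox fox small fox ⇒ north a a north Y a S a S fox fox small fox ⇒ north a a north north a S a S fox fox small fox ⇒ north a a north north a small a S fox fox small fox ⇒ north a a north north a small a small fox fox small fox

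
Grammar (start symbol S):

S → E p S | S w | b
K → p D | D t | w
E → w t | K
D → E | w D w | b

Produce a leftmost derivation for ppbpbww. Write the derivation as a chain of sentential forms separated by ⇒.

S ⇒ Sw ⇒ Sww ⇒ EpSww ⇒ KpSww ⇒ pDpSww ⇒ pEpSww ⇒ pKpSww ⇒ ppDpSww ⇒ ppbpSww ⇒ ppbpbww

S ⇒ Sw   [S → S w]
Sw ⇒ Sww   [S → S w]
Sww ⇒ EpSww   [S → E p S]
EpSww ⇒ KpSww   [E → K]
KpSww ⇒ pDpSww   [K → p D]
pDpSww ⇒ pEpSww   [D → E]
pEpSww ⇒ pKpSww   [E → K]
pKpSww ⇒ ppDpSww   [K → p D]
ppDpSww ⇒ ppbpSww   [D → b]
ppbpSww ⇒ ppbpbww   [S → b]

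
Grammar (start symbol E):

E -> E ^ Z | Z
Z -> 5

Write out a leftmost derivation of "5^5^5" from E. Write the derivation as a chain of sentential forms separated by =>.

E => E^Z => E^Z^Z => Z^Z^Z => 5^Z^Z => 5^5^Z => 5^5^5

E => E^Z   [E -> E ^ Z]
E^Z => E^Z^Z   [E -> E ^ Z]
E^Z^Z => Z^Z^Z   [E -> Z]
Z^Z^Z => 5^Z^Z   [Z -> 5]
5^Z^Z => 5^5^Z   [Z -> 5]
5^5^Z => 5^5^5   [Z -> 5]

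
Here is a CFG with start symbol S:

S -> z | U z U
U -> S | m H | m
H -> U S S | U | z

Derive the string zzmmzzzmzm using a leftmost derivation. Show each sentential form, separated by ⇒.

S ⇒ UzU   [S -> U z U]
UzU ⇒ SzU   [U -> S]
SzU ⇒ UzUzU   [S -> U z U]
UzUzU ⇒ SzUzU   [U -> S]
SzUzU ⇒ UzUzUzU   [S -> U z U]
UzUzUzU ⇒ SzUzUzU   [U -> S]
SzUzUzU ⇒ zzUzUzU   [S -> z]
zzUzUzU ⇒ zzmHzUzU   [U -> m H]
zzmHzUzU ⇒ zzmUSSzUzU   [H -> U S S]
zzmUSSzUzU ⇒ zzmmSSzUzU   [U -> m]
zzmmSSzUzU ⇒ zzmmzSzUzU   [S -> z]
zzmmzSzUzU ⇒ zzmmzzzUzU   [S -> z]
zzmmzzzUzU ⇒ zzmmzzzmzU   [U -> m]
zzmmzzzmzU ⇒ zzmmzzzmzm   [U -> m]

S ⇒ UzU ⇒ SzU ⇒ UzUzU ⇒ SzUzU ⇒ UzUzUzU ⇒ SzUzUzU ⇒ zzUzUzU ⇒ zzmHzUzU ⇒ zzmUSSzUzU ⇒ zzmmSSzUzU ⇒ zzmmzSzUzU ⇒ zzmmzzzUzU ⇒ zzmmzzzmzU ⇒ zzmmzzzmzm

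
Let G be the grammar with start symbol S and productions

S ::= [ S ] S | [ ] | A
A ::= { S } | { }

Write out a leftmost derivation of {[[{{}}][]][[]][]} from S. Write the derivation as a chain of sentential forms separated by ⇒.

S ⇒ A   [S ::= A]
A ⇒ {S}   [A ::= { S }]
{S} ⇒ {[S]S}   [S ::= [ S ] S]
{[S]S} ⇒ {[[S]S]S}   [S ::= [ S ] S]
{[[S]S]S} ⇒ {[[A]S]S}   [S ::= A]
{[[A]S]S} ⇒ {[[{S}]S]S}   [A ::= { S }]
{[[{S}]S]S} ⇒ {[[{A}]S]S}   [S ::= A]
{[[{A}]S]S} ⇒ {[[{{}}]S]S}   [A ::= { }]
{[[{{}}]S]S} ⇒ {[[{{}}][]]S}   [S ::= [ ]]
{[[{{}}][]]S} ⇒ {[[{{}}][]][S]S}   [S ::= [ S ] S]
{[[{{}}][]][S]S} ⇒ {[[{{}}][]][[]]S}   [S ::= [ ]]
{[[{{}}][]][[]]S} ⇒ {[[{{}}][]][[]][]}   [S ::= [ ]]

S⇒A⇒{S}⇒{[S]S}⇒{[[S]S]S}⇒{[[A]S]S}⇒{[[{S}]S]S}⇒{[[{A}]S]S}⇒{[[{{}}]S]S}⇒{[[{{}}][]]S}⇒{[[{{}}][]][S]S}⇒{[[{{}}][]][[]]S}⇒{[[{{}}][]][[]][]}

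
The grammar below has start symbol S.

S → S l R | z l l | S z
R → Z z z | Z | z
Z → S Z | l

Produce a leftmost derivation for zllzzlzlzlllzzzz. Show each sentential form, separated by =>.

S => Sz   [S → S z]
Sz => Szz   [S → S z]
Szz => SlRzz   [S → S l R]
SlRzz => SlRlRzz   [S → S l R]
SlRlRzz => SzlRlRzz   [S → S z]
SzlRlRzz => SzzlRlRzz   [S → S z]
SzzlRlRzz => zllzzlRlRzz   [S → z l l]
zllzzlRlRzz => zllzzlzlRzz   [R → z]
zllzzlzlRzz => zllzzlzlZzzzz   [R → Z z z]
zllzzlzlZzzzz => zllzzlzlSZzzzz   [Z → S Z]
zllzzlzlSZzzzz => zllzzlzlzllZzzzz   [S → z l l]
zllzzlzlzllZzzzz => zllzzlzlzlllzzzz   [Z → l]

S => Sz => Szz => SlRzz => SlRlRzz => SzlRlRzz => SzzlRlRzz => zllzzlRlRzz => zllzzlzlRzz => zllzzlzlZzzzz => zllzzlzlSZzzzz => zllzzlzlzllZzzzz => zllzzlzlzlllzzzz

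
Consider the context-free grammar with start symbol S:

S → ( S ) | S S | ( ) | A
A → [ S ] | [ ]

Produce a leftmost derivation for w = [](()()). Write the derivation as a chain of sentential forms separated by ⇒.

S ⇒ SS ⇒ AS ⇒ []S ⇒ [](S) ⇒ [](SS) ⇒ [](()S) ⇒ [](()())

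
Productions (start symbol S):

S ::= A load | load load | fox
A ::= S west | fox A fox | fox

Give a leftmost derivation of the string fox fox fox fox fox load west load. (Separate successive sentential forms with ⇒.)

S ⇒ A load   [S ::= A load]
A load ⇒ S west load   [A ::= S west]
S west load ⇒ A load west load   [S ::= A load]
A load west load ⇒ fox A fox load west load   [A ::= fox A fox]
fox A fox load west load ⇒ fox fox A fox fox load west load   [A ::= fox A fox]
fox fox A fox fox load west load ⇒ fox fox fox fox fox load west load   [A ::= fox]

S ⇒ A load ⇒ S west load ⇒ A load west load ⇒ fox A fox load west load ⇒ fox fox A fox fox load west load ⇒ fox fox fox fox fox load west load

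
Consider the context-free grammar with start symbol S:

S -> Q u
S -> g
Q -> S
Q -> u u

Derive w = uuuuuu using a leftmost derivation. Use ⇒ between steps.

S ⇒ Qu ⇒ Su ⇒ Quu ⇒ Suu ⇒ Quuu ⇒ Suuu ⇒ Quuuu ⇒ uuuuuu

S ⇒ Qu   [S -> Q u]
Qu ⇒ Su   [Q -> S]
Su ⇒ Quu   [S -> Q u]
Quu ⇒ Suu   [Q -> S]
Suu ⇒ Quuu   [S -> Q u]
Quuu ⇒ Suuu   [Q -> S]
Suuu ⇒ Quuuu   [S -> Q u]
Quuuu ⇒ uuuuuu   [Q -> u u]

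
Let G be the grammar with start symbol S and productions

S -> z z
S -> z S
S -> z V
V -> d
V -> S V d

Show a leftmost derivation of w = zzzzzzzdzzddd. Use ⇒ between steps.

S ⇒ zS ⇒ zzS ⇒ zzzV ⇒ zzzSVd ⇒ zzzzSVd ⇒ zzzzzSVd ⇒ zzzzzzSVd ⇒ zzzzzzzVVd ⇒ zzzzzzzdVd ⇒ zzzzzzzdSVdd ⇒ zzzzzzzdzzVdd ⇒ zzzzzzzdzzddd

S ⇒ zS   [S -> z S]
zS ⇒ zzS   [S -> z S]
zzS ⇒ zzzV   [S -> z V]
zzzV ⇒ zzzSVd   [V -> S V d]
zzzSVd ⇒ zzzzSVd   [S -> z S]
zzzzSVd ⇒ zzzzzSVd   [S -> z S]
zzzzzSVd ⇒ zzzzzzSVd   [S -> z S]
zzzzzzSVd ⇒ zzzzzzzVVd   [S -> z V]
zzzzzzzVVd ⇒ zzzzzzzdVd   [V -> d]
zzzzzzzdVd ⇒ zzzzzzzdSVdd   [V -> S V d]
zzzzzzzdSVdd ⇒ zzzzzzzdzzVdd   [S -> z z]
zzzzzzzdzzVdd ⇒ zzzzzzzdzzddd   [V -> d]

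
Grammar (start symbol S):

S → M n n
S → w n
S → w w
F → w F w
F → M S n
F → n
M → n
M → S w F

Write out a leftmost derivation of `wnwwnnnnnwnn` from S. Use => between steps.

S => Mnn => SwFnn => wnwFnn => wnwwFwnn => wnwwMSnwnn => wnwwnSnwnn => wnwwnMnnnwnn => wnwwnnnnnwnn

S => Mnn   [S → M n n]
Mnn => SwFnn   [M → S w F]
SwFnn => wnwFnn   [S → w n]
wnwFnn => wnwwFwnn   [F → w F w]
wnwwFwnn => wnwwMSnwnn   [F → M S n]
wnwwMSnwnn => wnwwnSnwnn   [M → n]
wnwwnSnwnn => wnwwnMnnnwnn   [S → M n n]
wnwwnMnnnwnn => wnwwnnnnnwnn   [M → n]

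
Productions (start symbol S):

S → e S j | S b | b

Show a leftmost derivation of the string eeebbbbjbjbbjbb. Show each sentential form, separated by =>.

S=>Sb=>Sbb=>eSjbb=>eSbjbb=>eSbbjbb=>eeSjbbjbb=>eeSbjbbjbb=>eeeSjbjbbjbb=>eeeSbjbjbbjbb=>eeeSbbjbjbbjbb=>eeeSbbbjbjbbjbb=>eeebbbbjbjbbjbb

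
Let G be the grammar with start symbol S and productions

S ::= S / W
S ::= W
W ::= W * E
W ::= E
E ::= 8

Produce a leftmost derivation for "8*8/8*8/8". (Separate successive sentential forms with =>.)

S => S/W => S/W/W => W/W/W => W*E/W/W => E*E/W/W => 8*E/W/W => 8*8/W/W => 8*8/W*E/W => 8*8/E*E/W => 8*8/8*E/W => 8*8/8*8/W => 8*8/8*8/E => 8*8/8*8/8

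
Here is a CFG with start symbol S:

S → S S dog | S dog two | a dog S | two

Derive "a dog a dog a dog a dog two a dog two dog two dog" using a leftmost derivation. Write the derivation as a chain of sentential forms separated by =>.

S => S S dog   [S → S S dog]
S S dog => a dog S S dog   [S → a dog S]
a dog S S dog => a dog a dog S S dog   [S → a dog S]
a dog a dog S S dog => a dog a dog S S dog S dog   [S → S S dog]
a dog a dog S S dog S dog => a dog a dog a dog S S dog S dog   [S → a dog S]
a dog a dog a dog S S dog S dog => a dog a dog a dog a dog S S dog S dog   [S → a dog S]
a dog a dog a dog a dog S S dog S dog => a dog a dog a dog a dog two S dog S dog   [S → two]
a dog a dog a dog a dog two S dog S dog => a dog a dog a dog a dog two a dog S dog S dog   [S → a dog S]
a dog a dog a dog a dog two a dog S dog S dog => a dog a dog a dog a dog two a dog two dog S dog   [S → two]
a dog a dog a dog a dog two a dog two dog S dog => a dog a dog a dog a dog two a dog two dog two dog   [S → two]

S => S S dog => a dog S S dog => a dog a dog S S dog => a dog a dog S S dog S dog => a dog a dog a dog S S dog S dog => a dog a dog a dog a dog S S dog S dog => a dog a dog a dog a dog two S dog S dog => a dog a dog a dog a dog two a dog S dog S dog => a dog a dog a dog a dog two a dog two dog S dog => a dog a dog a dog a dog two a dog two dog two dog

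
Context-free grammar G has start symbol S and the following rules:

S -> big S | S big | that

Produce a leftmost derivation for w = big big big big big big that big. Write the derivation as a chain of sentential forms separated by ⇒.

S ⇒ big S ⇒ big big S ⇒ big big big S ⇒ big big big big S ⇒ big big big big big S ⇒ big big big big big big S ⇒ big big big big big big S big ⇒ big big big big big big that big

S ⇒ big S   [S -> big S]
big S ⇒ big big S   [S -> big S]
big big S ⇒ big big big S   [S -> big S]
big big big S ⇒ big big big big S   [S -> big S]
big big big big S ⇒ big big big big big S   [S -> big S]
big big big big big S ⇒ big big big big big big S   [S -> big S]
big big big big big big S ⇒ big big big big big big S big   [S -> S big]
big big big big big big S big ⇒ big big big big big big that big   [S -> that]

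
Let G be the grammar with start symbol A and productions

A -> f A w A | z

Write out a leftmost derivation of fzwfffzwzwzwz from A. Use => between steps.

A => fAwA => fzwA => fzwfAwA => fzwffAwAwA => fzwfffAwAwAwA => fzwfffzwAwAwA => fzwfffzwzwAwA => fzwfffzwzwzwA => fzwfffzwzwzwz

A => fAwA   [A -> f A w A]
fAwA => fzwA   [A -> z]
fzwA => fzwfAwA   [A -> f A w A]
fzwfAwA => fzwffAwAwA   [A -> f A w A]
fzwffAwAwA => fzwfffAwAwAwA   [A -> f A w A]
fzwfffAwAwAwA => fzwfffzwAwAwA   [A -> z]
fzwfffzwAwAwA => fzwfffzwzwAwA   [A -> z]
fzwfffzwzwAwA => fzwfffzwzwzwA   [A -> z]
fzwfffzwzwzwA => fzwfffzwzwzwz   [A -> z]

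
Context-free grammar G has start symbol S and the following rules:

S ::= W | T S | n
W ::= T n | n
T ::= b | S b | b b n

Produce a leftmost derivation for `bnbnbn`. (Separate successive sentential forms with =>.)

S => TS => SbS => TSbS => bSbS => bTSbS => bSbSbS => bnbSbS => bnbnbS => bnbnbn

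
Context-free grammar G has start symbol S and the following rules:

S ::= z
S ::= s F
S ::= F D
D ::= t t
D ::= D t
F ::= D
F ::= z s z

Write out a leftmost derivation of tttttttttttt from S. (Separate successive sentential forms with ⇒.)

S ⇒ FD ⇒ DD ⇒ DtD ⇒ DttD ⇒ DtttD ⇒ DttttD ⇒ DtttttD ⇒ DttttttD ⇒ DtttttttD ⇒ DttttttttD ⇒ ttttttttttD ⇒ tttttttttttt

S ⇒ FD   [S ::= F D]
FD ⇒ DD   [F ::= D]
DD ⇒ DtD   [D ::= D t]
DtD ⇒ DttD   [D ::= D t]
DttD ⇒ DtttD   [D ::= D t]
DtttD ⇒ DttttD   [D ::= D t]
DttttD ⇒ DtttttD   [D ::= D t]
DtttttD ⇒ DttttttD   [D ::= D t]
DttttttD ⇒ DtttttttD   [D ::= D t]
DtttttttD ⇒ DttttttttD   [D ::= D t]
DttttttttD ⇒ ttttttttttD   [D ::= t t]
ttttttttttD ⇒ tttttttttttt   [D ::= t t]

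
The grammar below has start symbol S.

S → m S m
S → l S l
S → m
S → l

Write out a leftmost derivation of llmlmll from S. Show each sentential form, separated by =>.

S=>lSl=>llSll=>llmSmll=>llmlmll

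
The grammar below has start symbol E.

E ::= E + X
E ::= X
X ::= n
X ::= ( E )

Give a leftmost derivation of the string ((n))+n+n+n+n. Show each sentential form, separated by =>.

E => E+X => E+X+X => E+X+X+X => E+X+X+X+X => X+X+X+X+X => (E)+X+X+X+X => (X)+X+X+X+X => ((E))+X+X+X+X => ((X))+X+X+X+X => ((n))+X+X+X+X => ((n))+n+X+X+X => ((n))+n+n+X+X => ((n))+n+n+n+X => ((n))+n+n+n+n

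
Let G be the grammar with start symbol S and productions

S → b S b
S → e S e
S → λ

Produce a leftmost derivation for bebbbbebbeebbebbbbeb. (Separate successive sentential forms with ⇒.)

S⇒bSb⇒beSeb⇒bebSbeb⇒bebbSbbeb⇒bebbbSbbbeb⇒bebbbbSbbbbeb⇒bebbbbeSebbbbeb⇒bebbbbebSbebbbbeb⇒bebbbbebbSbbebbbbeb⇒bebbbbebbeSebbebbbbeb⇒bebbbbebbeebbebbbbeb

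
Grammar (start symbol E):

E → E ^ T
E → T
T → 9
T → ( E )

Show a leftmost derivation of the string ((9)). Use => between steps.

E => T => (E) => (T) => ((E)) => ((T)) => ((9))

E => T   [E → T]
T => (E)   [T → ( E )]
(E) => (T)   [E → T]
(T) => ((E))   [T → ( E )]
((E)) => ((T))   [E → T]
((T)) => ((9))   [T → 9]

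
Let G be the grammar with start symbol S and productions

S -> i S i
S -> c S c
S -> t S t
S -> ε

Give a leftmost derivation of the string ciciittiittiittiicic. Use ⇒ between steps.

S⇒cSc⇒ciSic⇒cicScic⇒ciciSicic⇒ciciiSiicic⇒ciciitStiicic⇒ciciittSttiicic⇒ciciittiSittiicic⇒ciciittiiSiittiicic⇒ciciittiitStiittiicic⇒ciciittiittiittiicic

S ⇒ cSc   [S -> c S c]
cSc ⇒ ciSic   [S -> i S i]
ciSic ⇒ cicScic   [S -> c S c]
cicScic ⇒ ciciSicic   [S -> i S i]
ciciSicic ⇒ ciciiSiicic   [S -> i S i]
ciciiSiicic ⇒ ciciitStiicic   [S -> t S t]
ciciitStiicic ⇒ ciciittSttiicic   [S -> t S t]
ciciittSttiicic ⇒ ciciittiSittiicic   [S -> i S i]
ciciittiSittiicic ⇒ ciciittiiSiittiicic   [S -> i S i]
ciciittiiSiittiicic ⇒ ciciittiitStiittiicic   [S -> t S t]
ciciittiitStiittiicic ⇒ ciciittiittiittiicic   [S -> ε]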